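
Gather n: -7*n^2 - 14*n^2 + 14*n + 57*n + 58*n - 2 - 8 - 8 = -21*n^2 + 129*n - 18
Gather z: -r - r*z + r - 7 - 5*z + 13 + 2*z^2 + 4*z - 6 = 2*z^2 + z*(-r - 1)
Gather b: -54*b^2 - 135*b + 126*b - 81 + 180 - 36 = -54*b^2 - 9*b + 63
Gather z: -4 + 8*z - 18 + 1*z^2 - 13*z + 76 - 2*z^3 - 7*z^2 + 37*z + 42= -2*z^3 - 6*z^2 + 32*z + 96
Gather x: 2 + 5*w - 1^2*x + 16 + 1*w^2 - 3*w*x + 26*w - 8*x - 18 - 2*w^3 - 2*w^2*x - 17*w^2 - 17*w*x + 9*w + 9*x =-2*w^3 - 16*w^2 + 40*w + x*(-2*w^2 - 20*w)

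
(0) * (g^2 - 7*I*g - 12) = 0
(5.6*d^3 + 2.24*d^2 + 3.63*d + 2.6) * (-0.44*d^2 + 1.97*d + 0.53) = -2.464*d^5 + 10.0464*d^4 + 5.7836*d^3 + 7.1943*d^2 + 7.0459*d + 1.378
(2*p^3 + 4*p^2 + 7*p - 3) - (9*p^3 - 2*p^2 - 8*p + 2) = -7*p^3 + 6*p^2 + 15*p - 5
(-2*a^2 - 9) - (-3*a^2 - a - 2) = a^2 + a - 7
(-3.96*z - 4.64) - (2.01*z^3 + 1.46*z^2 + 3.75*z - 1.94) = -2.01*z^3 - 1.46*z^2 - 7.71*z - 2.7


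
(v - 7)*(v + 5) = v^2 - 2*v - 35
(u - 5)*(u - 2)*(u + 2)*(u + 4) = u^4 - u^3 - 24*u^2 + 4*u + 80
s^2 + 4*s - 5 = (s - 1)*(s + 5)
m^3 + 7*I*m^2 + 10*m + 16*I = (m - 2*I)*(m + I)*(m + 8*I)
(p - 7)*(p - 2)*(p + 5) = p^3 - 4*p^2 - 31*p + 70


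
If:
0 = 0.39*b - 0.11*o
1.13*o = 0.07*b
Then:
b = 0.00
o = 0.00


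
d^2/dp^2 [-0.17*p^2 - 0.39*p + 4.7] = -0.340000000000000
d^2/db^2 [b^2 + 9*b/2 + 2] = 2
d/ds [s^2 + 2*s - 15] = 2*s + 2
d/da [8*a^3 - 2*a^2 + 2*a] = 24*a^2 - 4*a + 2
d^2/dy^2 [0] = 0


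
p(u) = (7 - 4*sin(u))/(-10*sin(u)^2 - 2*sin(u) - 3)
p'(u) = (7 - 4*sin(u))*(20*sin(u)*cos(u) + 2*cos(u))/(-10*sin(u)^2 - 2*sin(u) - 3)^2 - 4*cos(u)/(-10*sin(u)^2 - 2*sin(u) - 3) = 2*(-20*sin(u)^2 + 70*sin(u) + 13)*cos(u)/(10*sin(u)^2 + 2*sin(u) + 3)^2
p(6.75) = -0.88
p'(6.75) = 2.06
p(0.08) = -2.07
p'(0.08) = 3.54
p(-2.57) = -1.89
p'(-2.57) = 2.20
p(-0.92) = -1.32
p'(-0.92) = -1.12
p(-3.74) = -0.65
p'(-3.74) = -1.43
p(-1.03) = -1.21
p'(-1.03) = -0.85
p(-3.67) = -0.76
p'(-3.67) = -1.74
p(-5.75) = -0.75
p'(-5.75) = 1.72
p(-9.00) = -2.23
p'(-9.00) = 2.34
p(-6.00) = -1.36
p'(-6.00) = 3.16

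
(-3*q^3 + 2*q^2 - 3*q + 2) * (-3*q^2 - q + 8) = 9*q^5 - 3*q^4 - 17*q^3 + 13*q^2 - 26*q + 16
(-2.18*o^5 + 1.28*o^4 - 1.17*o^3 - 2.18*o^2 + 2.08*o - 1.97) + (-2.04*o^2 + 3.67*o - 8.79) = -2.18*o^5 + 1.28*o^4 - 1.17*o^3 - 4.22*o^2 + 5.75*o - 10.76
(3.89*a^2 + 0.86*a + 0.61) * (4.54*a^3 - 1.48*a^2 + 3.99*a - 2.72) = 17.6606*a^5 - 1.8528*a^4 + 17.0177*a^3 - 8.0522*a^2 + 0.0947*a - 1.6592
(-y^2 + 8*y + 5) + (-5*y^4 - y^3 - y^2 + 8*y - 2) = -5*y^4 - y^3 - 2*y^2 + 16*y + 3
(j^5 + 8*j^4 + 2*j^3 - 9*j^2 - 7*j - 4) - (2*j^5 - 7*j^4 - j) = -j^5 + 15*j^4 + 2*j^3 - 9*j^2 - 6*j - 4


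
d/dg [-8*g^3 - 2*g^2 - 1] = 4*g*(-6*g - 1)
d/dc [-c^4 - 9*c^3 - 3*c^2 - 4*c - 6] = -4*c^3 - 27*c^2 - 6*c - 4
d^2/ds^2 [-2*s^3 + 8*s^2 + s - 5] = 16 - 12*s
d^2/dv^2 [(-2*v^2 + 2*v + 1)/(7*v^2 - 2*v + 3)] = 2*(70*v^3 + 273*v^2 - 168*v - 23)/(343*v^6 - 294*v^5 + 525*v^4 - 260*v^3 + 225*v^2 - 54*v + 27)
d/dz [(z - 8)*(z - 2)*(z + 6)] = 3*z^2 - 8*z - 44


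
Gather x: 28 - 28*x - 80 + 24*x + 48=-4*x - 4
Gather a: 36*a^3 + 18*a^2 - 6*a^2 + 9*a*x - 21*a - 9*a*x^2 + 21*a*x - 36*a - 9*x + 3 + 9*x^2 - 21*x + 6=36*a^3 + 12*a^2 + a*(-9*x^2 + 30*x - 57) + 9*x^2 - 30*x + 9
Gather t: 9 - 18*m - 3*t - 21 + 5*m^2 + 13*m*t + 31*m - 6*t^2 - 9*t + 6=5*m^2 + 13*m - 6*t^2 + t*(13*m - 12) - 6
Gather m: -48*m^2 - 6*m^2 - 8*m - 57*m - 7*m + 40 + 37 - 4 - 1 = -54*m^2 - 72*m + 72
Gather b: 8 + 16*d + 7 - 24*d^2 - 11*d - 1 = -24*d^2 + 5*d + 14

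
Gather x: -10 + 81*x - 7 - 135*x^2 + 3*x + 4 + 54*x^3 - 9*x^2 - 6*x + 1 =54*x^3 - 144*x^2 + 78*x - 12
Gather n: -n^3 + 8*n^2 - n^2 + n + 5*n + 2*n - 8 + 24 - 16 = -n^3 + 7*n^2 + 8*n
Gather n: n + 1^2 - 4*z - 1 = n - 4*z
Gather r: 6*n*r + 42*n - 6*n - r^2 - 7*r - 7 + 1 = 36*n - r^2 + r*(6*n - 7) - 6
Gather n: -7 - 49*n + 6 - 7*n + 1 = -56*n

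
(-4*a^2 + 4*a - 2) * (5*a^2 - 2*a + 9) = -20*a^4 + 28*a^3 - 54*a^2 + 40*a - 18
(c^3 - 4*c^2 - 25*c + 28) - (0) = c^3 - 4*c^2 - 25*c + 28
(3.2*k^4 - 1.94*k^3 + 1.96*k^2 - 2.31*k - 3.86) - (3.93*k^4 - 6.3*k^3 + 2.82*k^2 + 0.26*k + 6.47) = -0.73*k^4 + 4.36*k^3 - 0.86*k^2 - 2.57*k - 10.33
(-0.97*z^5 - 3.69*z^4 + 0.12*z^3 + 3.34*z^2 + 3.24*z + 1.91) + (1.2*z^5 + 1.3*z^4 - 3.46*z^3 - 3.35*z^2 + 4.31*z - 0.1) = 0.23*z^5 - 2.39*z^4 - 3.34*z^3 - 0.0100000000000002*z^2 + 7.55*z + 1.81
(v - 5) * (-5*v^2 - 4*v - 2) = -5*v^3 + 21*v^2 + 18*v + 10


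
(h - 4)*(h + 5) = h^2 + h - 20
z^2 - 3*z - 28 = (z - 7)*(z + 4)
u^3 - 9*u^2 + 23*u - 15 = (u - 5)*(u - 3)*(u - 1)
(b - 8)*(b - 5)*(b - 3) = b^3 - 16*b^2 + 79*b - 120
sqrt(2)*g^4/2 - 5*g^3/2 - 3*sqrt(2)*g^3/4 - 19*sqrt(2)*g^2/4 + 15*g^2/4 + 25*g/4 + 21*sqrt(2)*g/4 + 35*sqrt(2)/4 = (g - 5/2)*(g + 1)*(g - 7*sqrt(2)/2)*(sqrt(2)*g/2 + 1)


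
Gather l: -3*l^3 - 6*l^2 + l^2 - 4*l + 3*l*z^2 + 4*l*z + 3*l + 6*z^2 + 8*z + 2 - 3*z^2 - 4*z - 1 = -3*l^3 - 5*l^2 + l*(3*z^2 + 4*z - 1) + 3*z^2 + 4*z + 1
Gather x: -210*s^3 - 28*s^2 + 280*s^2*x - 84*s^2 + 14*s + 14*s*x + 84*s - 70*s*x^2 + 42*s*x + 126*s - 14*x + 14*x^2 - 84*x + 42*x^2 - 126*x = -210*s^3 - 112*s^2 + 224*s + x^2*(56 - 70*s) + x*(280*s^2 + 56*s - 224)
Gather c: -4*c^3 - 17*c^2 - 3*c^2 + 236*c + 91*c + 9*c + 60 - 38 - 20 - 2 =-4*c^3 - 20*c^2 + 336*c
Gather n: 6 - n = 6 - n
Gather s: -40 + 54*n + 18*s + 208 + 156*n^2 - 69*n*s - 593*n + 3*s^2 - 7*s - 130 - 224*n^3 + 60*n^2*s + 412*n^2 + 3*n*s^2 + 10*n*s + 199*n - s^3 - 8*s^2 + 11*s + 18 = -224*n^3 + 568*n^2 - 340*n - s^3 + s^2*(3*n - 5) + s*(60*n^2 - 59*n + 22) + 56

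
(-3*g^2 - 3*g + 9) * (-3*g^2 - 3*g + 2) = 9*g^4 + 18*g^3 - 24*g^2 - 33*g + 18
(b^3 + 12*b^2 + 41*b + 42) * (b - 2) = b^4 + 10*b^3 + 17*b^2 - 40*b - 84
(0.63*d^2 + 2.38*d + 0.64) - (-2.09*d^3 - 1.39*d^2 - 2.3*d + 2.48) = 2.09*d^3 + 2.02*d^2 + 4.68*d - 1.84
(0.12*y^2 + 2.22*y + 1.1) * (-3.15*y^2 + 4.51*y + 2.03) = -0.378*y^4 - 6.4518*y^3 + 6.7908*y^2 + 9.4676*y + 2.233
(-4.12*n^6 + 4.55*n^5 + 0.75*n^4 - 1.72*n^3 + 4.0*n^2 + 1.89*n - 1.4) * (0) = 0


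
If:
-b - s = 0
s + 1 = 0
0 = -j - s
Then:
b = 1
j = 1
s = -1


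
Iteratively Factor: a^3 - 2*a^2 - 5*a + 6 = (a - 3)*(a^2 + a - 2) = (a - 3)*(a - 1)*(a + 2)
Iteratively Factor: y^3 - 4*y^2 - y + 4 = (y + 1)*(y^2 - 5*y + 4) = (y - 1)*(y + 1)*(y - 4)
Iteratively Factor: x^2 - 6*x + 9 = (x - 3)*(x - 3)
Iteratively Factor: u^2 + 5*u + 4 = (u + 4)*(u + 1)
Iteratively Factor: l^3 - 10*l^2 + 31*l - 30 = (l - 3)*(l^2 - 7*l + 10) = (l - 5)*(l - 3)*(l - 2)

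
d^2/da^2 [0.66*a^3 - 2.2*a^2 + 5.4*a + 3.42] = 3.96*a - 4.4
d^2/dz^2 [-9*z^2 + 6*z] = -18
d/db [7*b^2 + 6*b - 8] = 14*b + 6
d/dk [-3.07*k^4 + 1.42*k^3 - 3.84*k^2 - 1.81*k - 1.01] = -12.28*k^3 + 4.26*k^2 - 7.68*k - 1.81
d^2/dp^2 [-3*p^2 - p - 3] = -6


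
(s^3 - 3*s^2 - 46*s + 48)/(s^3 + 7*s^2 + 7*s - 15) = (s^2 - 2*s - 48)/(s^2 + 8*s + 15)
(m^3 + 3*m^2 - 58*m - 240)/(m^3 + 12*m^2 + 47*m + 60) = (m^2 - 2*m - 48)/(m^2 + 7*m + 12)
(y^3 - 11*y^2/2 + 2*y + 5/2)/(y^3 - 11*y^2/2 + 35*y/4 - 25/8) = 4*(2*y^3 - 11*y^2 + 4*y + 5)/(8*y^3 - 44*y^2 + 70*y - 25)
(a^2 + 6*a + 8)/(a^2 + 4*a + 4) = (a + 4)/(a + 2)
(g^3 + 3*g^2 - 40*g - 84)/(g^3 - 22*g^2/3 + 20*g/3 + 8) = 3*(g^2 + 9*g + 14)/(3*g^2 - 4*g - 4)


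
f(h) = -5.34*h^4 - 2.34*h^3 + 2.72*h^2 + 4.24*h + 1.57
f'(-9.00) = 14958.10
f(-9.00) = -33146.15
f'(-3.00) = 501.46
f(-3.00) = -356.03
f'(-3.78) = 1037.03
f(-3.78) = -939.41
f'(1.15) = -31.27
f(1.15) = -2.86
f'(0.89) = -11.54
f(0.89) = 2.50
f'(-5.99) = 4310.51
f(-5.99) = -6297.93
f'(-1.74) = 86.05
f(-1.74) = -34.19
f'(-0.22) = 2.93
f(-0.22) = 0.78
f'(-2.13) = 167.22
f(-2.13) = -82.42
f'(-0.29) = 2.59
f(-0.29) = 0.59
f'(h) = -21.36*h^3 - 7.02*h^2 + 5.44*h + 4.24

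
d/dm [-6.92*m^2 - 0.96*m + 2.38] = -13.84*m - 0.96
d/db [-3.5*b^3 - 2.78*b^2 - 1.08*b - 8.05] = -10.5*b^2 - 5.56*b - 1.08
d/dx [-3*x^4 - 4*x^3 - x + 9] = -12*x^3 - 12*x^2 - 1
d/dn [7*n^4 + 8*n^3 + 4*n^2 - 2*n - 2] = 28*n^3 + 24*n^2 + 8*n - 2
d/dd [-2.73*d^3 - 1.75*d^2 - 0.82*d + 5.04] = -8.19*d^2 - 3.5*d - 0.82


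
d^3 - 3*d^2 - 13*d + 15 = (d - 5)*(d - 1)*(d + 3)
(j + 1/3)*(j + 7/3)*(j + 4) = j^3 + 20*j^2/3 + 103*j/9 + 28/9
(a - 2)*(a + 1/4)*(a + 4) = a^3 + 9*a^2/4 - 15*a/2 - 2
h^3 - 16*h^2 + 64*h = h*(h - 8)^2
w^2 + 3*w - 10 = (w - 2)*(w + 5)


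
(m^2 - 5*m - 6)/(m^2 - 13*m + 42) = (m + 1)/(m - 7)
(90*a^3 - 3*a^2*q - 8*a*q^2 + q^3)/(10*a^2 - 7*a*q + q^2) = (-18*a^2 - 3*a*q + q^2)/(-2*a + q)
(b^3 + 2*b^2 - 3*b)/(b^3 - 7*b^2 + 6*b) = (b + 3)/(b - 6)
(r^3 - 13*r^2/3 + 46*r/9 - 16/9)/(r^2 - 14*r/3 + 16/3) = (3*r^2 - 5*r + 2)/(3*(r - 2))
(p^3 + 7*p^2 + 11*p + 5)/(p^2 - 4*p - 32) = (p^3 + 7*p^2 + 11*p + 5)/(p^2 - 4*p - 32)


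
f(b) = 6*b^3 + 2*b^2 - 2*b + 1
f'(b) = 18*b^2 + 4*b - 2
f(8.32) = 3578.39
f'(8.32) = 1277.28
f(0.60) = 1.82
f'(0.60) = 6.88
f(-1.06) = -1.78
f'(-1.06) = 13.98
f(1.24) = 13.03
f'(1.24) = 30.64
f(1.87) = 43.49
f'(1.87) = 68.42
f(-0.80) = 0.81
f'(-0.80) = 6.32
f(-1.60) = -15.26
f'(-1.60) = 37.68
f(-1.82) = -24.91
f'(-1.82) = 50.34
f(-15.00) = -19769.00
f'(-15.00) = 3988.00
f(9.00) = 4519.00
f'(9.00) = 1492.00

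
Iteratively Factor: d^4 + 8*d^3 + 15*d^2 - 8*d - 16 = (d + 1)*(d^3 + 7*d^2 + 8*d - 16) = (d + 1)*(d + 4)*(d^2 + 3*d - 4) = (d + 1)*(d + 4)^2*(d - 1)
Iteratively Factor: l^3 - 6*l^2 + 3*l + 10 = (l + 1)*(l^2 - 7*l + 10) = (l - 2)*(l + 1)*(l - 5)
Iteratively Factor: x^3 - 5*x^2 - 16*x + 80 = (x - 5)*(x^2 - 16) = (x - 5)*(x + 4)*(x - 4)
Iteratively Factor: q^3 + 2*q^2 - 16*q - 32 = (q - 4)*(q^2 + 6*q + 8) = (q - 4)*(q + 2)*(q + 4)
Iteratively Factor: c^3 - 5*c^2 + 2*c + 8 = (c - 4)*(c^2 - c - 2) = (c - 4)*(c + 1)*(c - 2)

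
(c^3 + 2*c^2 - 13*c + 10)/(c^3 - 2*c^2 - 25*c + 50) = (c - 1)/(c - 5)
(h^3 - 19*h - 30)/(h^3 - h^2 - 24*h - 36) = (h - 5)/(h - 6)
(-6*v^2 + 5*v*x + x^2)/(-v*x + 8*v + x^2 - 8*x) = (6*v + x)/(x - 8)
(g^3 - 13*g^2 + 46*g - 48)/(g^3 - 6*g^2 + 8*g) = (g^2 - 11*g + 24)/(g*(g - 4))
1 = 1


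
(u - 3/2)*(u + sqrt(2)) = u^2 - 3*u/2 + sqrt(2)*u - 3*sqrt(2)/2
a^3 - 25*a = a*(a - 5)*(a + 5)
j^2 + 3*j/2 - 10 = (j - 5/2)*(j + 4)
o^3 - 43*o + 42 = (o - 6)*(o - 1)*(o + 7)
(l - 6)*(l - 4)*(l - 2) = l^3 - 12*l^2 + 44*l - 48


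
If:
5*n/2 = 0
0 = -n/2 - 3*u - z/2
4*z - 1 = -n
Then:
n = 0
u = -1/24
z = 1/4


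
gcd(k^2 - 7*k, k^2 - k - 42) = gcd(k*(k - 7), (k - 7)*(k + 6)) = k - 7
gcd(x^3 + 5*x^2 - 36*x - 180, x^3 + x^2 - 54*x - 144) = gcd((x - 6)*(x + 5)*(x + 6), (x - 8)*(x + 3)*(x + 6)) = x + 6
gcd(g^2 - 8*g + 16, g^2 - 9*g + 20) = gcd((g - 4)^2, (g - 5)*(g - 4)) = g - 4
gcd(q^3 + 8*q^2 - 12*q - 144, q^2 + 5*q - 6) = q + 6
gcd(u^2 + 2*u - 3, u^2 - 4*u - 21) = u + 3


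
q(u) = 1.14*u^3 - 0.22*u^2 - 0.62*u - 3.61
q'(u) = 3.42*u^2 - 0.44*u - 0.62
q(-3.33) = -46.08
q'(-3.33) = 38.77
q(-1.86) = -10.55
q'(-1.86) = 12.03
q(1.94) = 2.68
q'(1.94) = 11.40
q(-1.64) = -8.21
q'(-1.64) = 9.30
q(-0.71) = -3.69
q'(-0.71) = 1.42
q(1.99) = 3.27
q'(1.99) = 12.05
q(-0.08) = -3.56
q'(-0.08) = -0.56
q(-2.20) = -15.45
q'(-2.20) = 16.90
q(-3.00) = -34.51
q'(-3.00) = 31.48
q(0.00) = -3.61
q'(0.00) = -0.62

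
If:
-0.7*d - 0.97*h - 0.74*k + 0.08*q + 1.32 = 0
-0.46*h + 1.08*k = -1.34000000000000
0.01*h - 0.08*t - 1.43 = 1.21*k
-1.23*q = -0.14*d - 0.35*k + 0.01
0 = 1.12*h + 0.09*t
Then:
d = 3.47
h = -0.15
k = -1.30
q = 0.02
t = 1.81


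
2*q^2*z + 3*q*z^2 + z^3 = z*(q + z)*(2*q + z)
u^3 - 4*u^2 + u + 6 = (u - 3)*(u - 2)*(u + 1)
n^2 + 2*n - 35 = (n - 5)*(n + 7)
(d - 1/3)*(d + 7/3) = d^2 + 2*d - 7/9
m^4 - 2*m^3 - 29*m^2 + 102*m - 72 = (m - 4)*(m - 3)*(m - 1)*(m + 6)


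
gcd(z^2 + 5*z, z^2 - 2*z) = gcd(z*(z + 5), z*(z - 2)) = z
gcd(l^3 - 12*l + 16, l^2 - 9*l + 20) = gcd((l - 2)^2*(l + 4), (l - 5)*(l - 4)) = 1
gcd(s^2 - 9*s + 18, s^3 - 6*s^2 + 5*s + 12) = s - 3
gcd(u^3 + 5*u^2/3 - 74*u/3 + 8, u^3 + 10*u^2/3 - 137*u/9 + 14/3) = u^2 + 17*u/3 - 2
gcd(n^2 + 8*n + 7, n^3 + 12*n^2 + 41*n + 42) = n + 7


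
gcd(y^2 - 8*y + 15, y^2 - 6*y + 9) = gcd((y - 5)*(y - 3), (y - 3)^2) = y - 3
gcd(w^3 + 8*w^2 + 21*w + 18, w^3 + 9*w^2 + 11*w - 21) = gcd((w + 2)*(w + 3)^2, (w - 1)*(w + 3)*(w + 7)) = w + 3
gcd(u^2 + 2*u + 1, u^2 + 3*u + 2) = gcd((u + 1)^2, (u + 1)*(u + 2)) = u + 1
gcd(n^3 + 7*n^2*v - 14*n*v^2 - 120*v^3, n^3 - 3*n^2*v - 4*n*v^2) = -n + 4*v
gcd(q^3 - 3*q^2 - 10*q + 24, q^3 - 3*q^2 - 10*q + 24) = q^3 - 3*q^2 - 10*q + 24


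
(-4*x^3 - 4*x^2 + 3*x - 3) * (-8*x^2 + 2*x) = 32*x^5 + 24*x^4 - 32*x^3 + 30*x^2 - 6*x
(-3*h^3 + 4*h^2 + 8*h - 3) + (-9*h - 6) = -3*h^3 + 4*h^2 - h - 9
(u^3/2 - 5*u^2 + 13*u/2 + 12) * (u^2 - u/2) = u^5/2 - 21*u^4/4 + 9*u^3 + 35*u^2/4 - 6*u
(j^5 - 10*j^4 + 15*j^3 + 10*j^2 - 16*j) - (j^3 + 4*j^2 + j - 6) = j^5 - 10*j^4 + 14*j^3 + 6*j^2 - 17*j + 6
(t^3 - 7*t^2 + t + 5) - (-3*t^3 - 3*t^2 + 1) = 4*t^3 - 4*t^2 + t + 4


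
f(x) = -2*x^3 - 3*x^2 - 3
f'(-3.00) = -36.00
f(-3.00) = 24.00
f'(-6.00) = -180.00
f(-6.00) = 321.00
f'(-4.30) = -85.14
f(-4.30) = 100.54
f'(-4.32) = -86.05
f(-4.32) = 102.26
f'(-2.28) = -17.51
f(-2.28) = 5.11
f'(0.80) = -8.64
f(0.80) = -5.94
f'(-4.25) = -82.88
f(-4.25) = 96.34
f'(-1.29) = -2.24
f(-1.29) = -3.70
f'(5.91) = -245.03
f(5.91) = -520.63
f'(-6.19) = -192.76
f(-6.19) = 356.41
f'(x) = -6*x^2 - 6*x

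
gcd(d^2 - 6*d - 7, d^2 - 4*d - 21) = d - 7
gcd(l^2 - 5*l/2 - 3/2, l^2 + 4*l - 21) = l - 3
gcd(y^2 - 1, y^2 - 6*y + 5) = y - 1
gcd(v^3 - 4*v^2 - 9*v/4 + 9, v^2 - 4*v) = v - 4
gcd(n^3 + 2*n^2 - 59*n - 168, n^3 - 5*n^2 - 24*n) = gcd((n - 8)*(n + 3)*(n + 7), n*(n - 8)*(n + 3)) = n^2 - 5*n - 24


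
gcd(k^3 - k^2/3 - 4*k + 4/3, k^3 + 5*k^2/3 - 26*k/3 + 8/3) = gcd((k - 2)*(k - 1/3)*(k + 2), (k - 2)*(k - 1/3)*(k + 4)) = k^2 - 7*k/3 + 2/3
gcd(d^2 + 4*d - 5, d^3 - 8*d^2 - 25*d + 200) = d + 5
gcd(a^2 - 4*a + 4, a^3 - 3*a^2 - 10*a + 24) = a - 2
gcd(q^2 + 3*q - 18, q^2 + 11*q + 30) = q + 6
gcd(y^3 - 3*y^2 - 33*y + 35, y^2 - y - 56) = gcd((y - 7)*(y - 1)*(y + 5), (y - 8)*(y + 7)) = 1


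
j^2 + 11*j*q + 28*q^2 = (j + 4*q)*(j + 7*q)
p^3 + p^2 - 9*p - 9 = (p - 3)*(p + 1)*(p + 3)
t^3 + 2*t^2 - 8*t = t*(t - 2)*(t + 4)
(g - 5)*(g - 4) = g^2 - 9*g + 20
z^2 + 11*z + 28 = (z + 4)*(z + 7)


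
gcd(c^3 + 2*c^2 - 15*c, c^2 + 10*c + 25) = c + 5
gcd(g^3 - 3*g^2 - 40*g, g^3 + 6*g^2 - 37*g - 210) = g + 5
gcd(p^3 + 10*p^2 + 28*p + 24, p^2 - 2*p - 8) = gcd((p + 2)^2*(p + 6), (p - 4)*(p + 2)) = p + 2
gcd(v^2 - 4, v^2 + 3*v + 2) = v + 2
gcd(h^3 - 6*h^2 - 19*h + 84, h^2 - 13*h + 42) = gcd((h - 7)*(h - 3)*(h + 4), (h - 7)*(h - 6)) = h - 7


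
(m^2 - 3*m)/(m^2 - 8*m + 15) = m/(m - 5)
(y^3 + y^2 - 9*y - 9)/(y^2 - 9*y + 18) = (y^2 + 4*y + 3)/(y - 6)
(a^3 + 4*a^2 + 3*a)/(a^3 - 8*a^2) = (a^2 + 4*a + 3)/(a*(a - 8))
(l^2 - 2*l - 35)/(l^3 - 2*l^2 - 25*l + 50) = (l - 7)/(l^2 - 7*l + 10)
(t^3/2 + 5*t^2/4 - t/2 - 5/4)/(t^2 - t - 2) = (2*t^2 + 3*t - 5)/(4*(t - 2))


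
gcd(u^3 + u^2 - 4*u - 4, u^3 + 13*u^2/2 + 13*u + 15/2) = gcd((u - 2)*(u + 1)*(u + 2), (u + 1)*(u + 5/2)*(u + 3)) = u + 1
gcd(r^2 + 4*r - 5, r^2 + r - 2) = r - 1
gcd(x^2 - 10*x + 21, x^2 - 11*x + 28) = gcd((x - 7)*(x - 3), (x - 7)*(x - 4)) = x - 7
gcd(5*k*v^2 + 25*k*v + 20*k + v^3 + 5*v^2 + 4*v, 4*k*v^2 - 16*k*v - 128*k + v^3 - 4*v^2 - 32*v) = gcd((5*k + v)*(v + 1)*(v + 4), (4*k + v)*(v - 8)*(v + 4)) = v + 4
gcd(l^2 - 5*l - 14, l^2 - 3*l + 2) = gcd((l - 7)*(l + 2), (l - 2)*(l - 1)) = 1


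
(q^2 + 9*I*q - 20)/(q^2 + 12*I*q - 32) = (q + 5*I)/(q + 8*I)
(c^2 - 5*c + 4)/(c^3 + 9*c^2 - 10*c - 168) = (c - 1)/(c^2 + 13*c + 42)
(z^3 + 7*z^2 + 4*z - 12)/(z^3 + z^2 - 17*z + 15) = (z^2 + 8*z + 12)/(z^2 + 2*z - 15)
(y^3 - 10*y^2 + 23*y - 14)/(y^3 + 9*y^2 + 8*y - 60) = (y^2 - 8*y + 7)/(y^2 + 11*y + 30)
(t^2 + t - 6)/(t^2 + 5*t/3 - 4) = 3*(t - 2)/(3*t - 4)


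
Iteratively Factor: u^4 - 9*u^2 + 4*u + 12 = (u - 2)*(u^3 + 2*u^2 - 5*u - 6) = (u - 2)*(u + 1)*(u^2 + u - 6) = (u - 2)*(u + 1)*(u + 3)*(u - 2)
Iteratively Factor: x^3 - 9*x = (x)*(x^2 - 9) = x*(x + 3)*(x - 3)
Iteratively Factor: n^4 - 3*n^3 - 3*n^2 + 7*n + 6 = (n - 3)*(n^3 - 3*n - 2) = (n - 3)*(n + 1)*(n^2 - n - 2) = (n - 3)*(n - 2)*(n + 1)*(n + 1)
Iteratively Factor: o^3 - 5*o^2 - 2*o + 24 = (o - 3)*(o^2 - 2*o - 8) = (o - 4)*(o - 3)*(o + 2)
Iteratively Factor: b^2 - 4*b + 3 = (b - 3)*(b - 1)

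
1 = 1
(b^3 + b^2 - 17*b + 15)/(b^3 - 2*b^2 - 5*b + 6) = (b + 5)/(b + 2)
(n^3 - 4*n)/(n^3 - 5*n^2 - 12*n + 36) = n*(n + 2)/(n^2 - 3*n - 18)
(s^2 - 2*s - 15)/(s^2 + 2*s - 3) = (s - 5)/(s - 1)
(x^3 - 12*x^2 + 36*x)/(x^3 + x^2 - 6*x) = (x^2 - 12*x + 36)/(x^2 + x - 6)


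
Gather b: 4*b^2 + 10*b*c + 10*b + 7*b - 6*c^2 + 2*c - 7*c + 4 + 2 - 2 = 4*b^2 + b*(10*c + 17) - 6*c^2 - 5*c + 4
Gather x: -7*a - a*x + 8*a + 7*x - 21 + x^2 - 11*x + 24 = a + x^2 + x*(-a - 4) + 3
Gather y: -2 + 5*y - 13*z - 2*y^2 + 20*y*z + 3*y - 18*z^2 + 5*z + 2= -2*y^2 + y*(20*z + 8) - 18*z^2 - 8*z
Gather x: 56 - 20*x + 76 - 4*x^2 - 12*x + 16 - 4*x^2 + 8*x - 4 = -8*x^2 - 24*x + 144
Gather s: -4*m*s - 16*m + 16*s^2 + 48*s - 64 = -16*m + 16*s^2 + s*(48 - 4*m) - 64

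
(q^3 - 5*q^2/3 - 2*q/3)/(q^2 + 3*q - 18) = q*(3*q^2 - 5*q - 2)/(3*(q^2 + 3*q - 18))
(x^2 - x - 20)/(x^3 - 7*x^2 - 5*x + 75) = (x + 4)/(x^2 - 2*x - 15)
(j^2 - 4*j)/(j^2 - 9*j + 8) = j*(j - 4)/(j^2 - 9*j + 8)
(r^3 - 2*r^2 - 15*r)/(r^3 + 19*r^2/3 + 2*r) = 3*(r^2 - 2*r - 15)/(3*r^2 + 19*r + 6)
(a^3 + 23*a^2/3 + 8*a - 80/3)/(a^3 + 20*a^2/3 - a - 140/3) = (3*a - 4)/(3*a - 7)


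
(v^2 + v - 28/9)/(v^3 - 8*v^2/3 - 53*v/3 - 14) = (v - 4/3)/(v^2 - 5*v - 6)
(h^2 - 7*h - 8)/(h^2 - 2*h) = (h^2 - 7*h - 8)/(h*(h - 2))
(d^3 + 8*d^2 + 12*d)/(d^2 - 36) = d*(d + 2)/(d - 6)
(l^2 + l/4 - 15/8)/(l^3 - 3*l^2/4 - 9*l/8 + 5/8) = (2*l + 3)/(2*l^2 + l - 1)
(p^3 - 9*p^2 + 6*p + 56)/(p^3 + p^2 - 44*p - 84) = (p - 4)/(p + 6)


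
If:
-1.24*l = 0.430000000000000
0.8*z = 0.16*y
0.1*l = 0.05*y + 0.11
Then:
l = -0.35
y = -2.89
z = -0.58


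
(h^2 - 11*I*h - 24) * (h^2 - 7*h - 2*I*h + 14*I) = h^4 - 7*h^3 - 13*I*h^3 - 46*h^2 + 91*I*h^2 + 322*h + 48*I*h - 336*I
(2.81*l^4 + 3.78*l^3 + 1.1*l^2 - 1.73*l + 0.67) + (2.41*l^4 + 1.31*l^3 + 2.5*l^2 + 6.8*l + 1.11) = 5.22*l^4 + 5.09*l^3 + 3.6*l^2 + 5.07*l + 1.78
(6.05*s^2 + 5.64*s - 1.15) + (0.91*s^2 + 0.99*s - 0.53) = 6.96*s^2 + 6.63*s - 1.68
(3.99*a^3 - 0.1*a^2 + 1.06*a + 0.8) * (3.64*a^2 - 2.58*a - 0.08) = 14.5236*a^5 - 10.6582*a^4 + 3.7972*a^3 + 0.1852*a^2 - 2.1488*a - 0.064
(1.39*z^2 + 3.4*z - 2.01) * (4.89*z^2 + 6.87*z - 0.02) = 6.7971*z^4 + 26.1753*z^3 + 13.5013*z^2 - 13.8767*z + 0.0402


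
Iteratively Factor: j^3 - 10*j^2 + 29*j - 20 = (j - 4)*(j^2 - 6*j + 5) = (j - 4)*(j - 1)*(j - 5)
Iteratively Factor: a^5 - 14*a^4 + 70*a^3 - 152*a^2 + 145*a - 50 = (a - 1)*(a^4 - 13*a^3 + 57*a^2 - 95*a + 50) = (a - 1)^2*(a^3 - 12*a^2 + 45*a - 50) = (a - 5)*(a - 1)^2*(a^2 - 7*a + 10) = (a - 5)*(a - 2)*(a - 1)^2*(a - 5)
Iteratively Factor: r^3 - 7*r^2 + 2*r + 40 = (r - 4)*(r^2 - 3*r - 10) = (r - 4)*(r + 2)*(r - 5)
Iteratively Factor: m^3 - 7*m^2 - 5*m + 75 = (m - 5)*(m^2 - 2*m - 15) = (m - 5)*(m + 3)*(m - 5)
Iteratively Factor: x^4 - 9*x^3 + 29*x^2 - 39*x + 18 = (x - 1)*(x^3 - 8*x^2 + 21*x - 18) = (x - 3)*(x - 1)*(x^2 - 5*x + 6) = (x - 3)*(x - 2)*(x - 1)*(x - 3)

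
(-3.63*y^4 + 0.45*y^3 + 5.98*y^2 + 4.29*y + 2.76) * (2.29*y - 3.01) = -8.3127*y^5 + 11.9568*y^4 + 12.3397*y^3 - 8.1757*y^2 - 6.5925*y - 8.3076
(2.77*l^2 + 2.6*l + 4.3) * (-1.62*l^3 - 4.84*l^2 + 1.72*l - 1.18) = -4.4874*l^5 - 17.6188*l^4 - 14.7856*l^3 - 19.6086*l^2 + 4.328*l - 5.074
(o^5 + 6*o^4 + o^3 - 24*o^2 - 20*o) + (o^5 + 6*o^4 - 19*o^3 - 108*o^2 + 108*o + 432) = 2*o^5 + 12*o^4 - 18*o^3 - 132*o^2 + 88*o + 432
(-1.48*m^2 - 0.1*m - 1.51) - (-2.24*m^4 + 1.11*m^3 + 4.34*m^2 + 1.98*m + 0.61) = 2.24*m^4 - 1.11*m^3 - 5.82*m^2 - 2.08*m - 2.12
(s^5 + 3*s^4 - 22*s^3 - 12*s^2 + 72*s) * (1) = s^5 + 3*s^4 - 22*s^3 - 12*s^2 + 72*s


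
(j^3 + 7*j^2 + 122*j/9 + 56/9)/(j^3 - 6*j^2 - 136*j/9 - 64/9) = (3*j^2 + 19*j + 28)/(3*j^2 - 20*j - 32)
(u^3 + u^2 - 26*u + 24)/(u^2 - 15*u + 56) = (u^3 + u^2 - 26*u + 24)/(u^2 - 15*u + 56)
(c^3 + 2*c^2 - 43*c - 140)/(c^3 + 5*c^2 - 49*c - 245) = (c + 4)/(c + 7)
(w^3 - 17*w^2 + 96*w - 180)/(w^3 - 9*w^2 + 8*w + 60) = (w - 6)/(w + 2)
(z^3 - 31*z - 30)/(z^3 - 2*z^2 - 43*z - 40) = (z - 6)/(z - 8)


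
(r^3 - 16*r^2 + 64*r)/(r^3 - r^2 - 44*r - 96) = r*(r - 8)/(r^2 + 7*r + 12)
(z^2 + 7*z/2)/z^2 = (z + 7/2)/z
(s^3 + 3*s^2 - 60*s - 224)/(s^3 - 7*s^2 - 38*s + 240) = (s^2 + 11*s + 28)/(s^2 + s - 30)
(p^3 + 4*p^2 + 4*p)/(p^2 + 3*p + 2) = p*(p + 2)/(p + 1)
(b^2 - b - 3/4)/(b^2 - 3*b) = (b^2 - b - 3/4)/(b*(b - 3))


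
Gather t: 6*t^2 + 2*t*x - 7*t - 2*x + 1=6*t^2 + t*(2*x - 7) - 2*x + 1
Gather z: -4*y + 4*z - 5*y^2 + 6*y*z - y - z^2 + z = -5*y^2 - 5*y - z^2 + z*(6*y + 5)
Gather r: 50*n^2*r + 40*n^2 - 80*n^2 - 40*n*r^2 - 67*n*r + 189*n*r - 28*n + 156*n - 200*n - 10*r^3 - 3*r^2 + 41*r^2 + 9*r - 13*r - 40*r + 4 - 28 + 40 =-40*n^2 - 72*n - 10*r^3 + r^2*(38 - 40*n) + r*(50*n^2 + 122*n - 44) + 16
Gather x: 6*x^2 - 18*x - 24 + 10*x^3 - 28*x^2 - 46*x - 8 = 10*x^3 - 22*x^2 - 64*x - 32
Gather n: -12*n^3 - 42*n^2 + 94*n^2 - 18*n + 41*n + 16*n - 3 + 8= -12*n^3 + 52*n^2 + 39*n + 5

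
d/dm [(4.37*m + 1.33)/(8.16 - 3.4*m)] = (136.61608*m - 327.878592)/(3.4*m - 8.16)^3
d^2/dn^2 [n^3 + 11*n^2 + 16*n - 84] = 6*n + 22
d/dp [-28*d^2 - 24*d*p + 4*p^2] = -24*d + 8*p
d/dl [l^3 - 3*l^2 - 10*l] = 3*l^2 - 6*l - 10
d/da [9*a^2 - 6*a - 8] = 18*a - 6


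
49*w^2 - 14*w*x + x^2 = (-7*w + x)^2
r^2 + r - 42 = (r - 6)*(r + 7)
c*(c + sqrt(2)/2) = c^2 + sqrt(2)*c/2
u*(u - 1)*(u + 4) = u^3 + 3*u^2 - 4*u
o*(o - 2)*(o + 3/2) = o^3 - o^2/2 - 3*o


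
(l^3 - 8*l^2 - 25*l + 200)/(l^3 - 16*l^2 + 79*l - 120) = (l + 5)/(l - 3)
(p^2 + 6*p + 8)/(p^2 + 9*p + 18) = (p^2 + 6*p + 8)/(p^2 + 9*p + 18)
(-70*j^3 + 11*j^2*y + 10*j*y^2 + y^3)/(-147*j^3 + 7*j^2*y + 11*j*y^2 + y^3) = (-10*j^2 + 3*j*y + y^2)/(-21*j^2 + 4*j*y + y^2)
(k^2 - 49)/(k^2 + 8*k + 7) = (k - 7)/(k + 1)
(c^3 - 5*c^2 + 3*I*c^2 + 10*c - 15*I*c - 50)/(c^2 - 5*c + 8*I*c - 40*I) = (c^2 + 3*I*c + 10)/(c + 8*I)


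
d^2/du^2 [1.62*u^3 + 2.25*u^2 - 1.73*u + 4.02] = 9.72*u + 4.5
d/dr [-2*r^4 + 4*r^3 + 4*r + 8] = -8*r^3 + 12*r^2 + 4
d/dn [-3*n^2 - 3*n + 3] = -6*n - 3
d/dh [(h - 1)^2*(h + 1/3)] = (h - 1)*(9*h - 1)/3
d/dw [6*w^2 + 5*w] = 12*w + 5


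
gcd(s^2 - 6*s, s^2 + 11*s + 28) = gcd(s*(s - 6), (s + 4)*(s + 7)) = 1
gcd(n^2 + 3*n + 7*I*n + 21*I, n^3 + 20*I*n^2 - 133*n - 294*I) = n + 7*I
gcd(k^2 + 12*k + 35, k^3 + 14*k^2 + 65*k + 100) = k + 5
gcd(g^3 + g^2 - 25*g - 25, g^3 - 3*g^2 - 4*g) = g + 1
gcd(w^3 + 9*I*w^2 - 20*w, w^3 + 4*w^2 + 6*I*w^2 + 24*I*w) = w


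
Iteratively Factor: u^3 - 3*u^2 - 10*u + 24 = (u - 4)*(u^2 + u - 6) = (u - 4)*(u - 2)*(u + 3)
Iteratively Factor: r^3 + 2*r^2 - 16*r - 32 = (r + 4)*(r^2 - 2*r - 8) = (r - 4)*(r + 4)*(r + 2)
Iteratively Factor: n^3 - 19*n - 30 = (n - 5)*(n^2 + 5*n + 6) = (n - 5)*(n + 2)*(n + 3)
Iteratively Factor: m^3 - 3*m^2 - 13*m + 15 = (m - 1)*(m^2 - 2*m - 15) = (m - 5)*(m - 1)*(m + 3)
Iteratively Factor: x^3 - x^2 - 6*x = (x + 2)*(x^2 - 3*x) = (x - 3)*(x + 2)*(x)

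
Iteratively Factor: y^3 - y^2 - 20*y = (y - 5)*(y^2 + 4*y) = (y - 5)*(y + 4)*(y)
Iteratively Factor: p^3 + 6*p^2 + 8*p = (p)*(p^2 + 6*p + 8) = p*(p + 2)*(p + 4)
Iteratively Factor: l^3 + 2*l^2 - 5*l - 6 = (l + 1)*(l^2 + l - 6) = (l + 1)*(l + 3)*(l - 2)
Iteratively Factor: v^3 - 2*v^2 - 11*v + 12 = (v + 3)*(v^2 - 5*v + 4) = (v - 1)*(v + 3)*(v - 4)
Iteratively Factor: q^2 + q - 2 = (q + 2)*(q - 1)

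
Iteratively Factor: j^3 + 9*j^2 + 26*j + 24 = (j + 2)*(j^2 + 7*j + 12) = (j + 2)*(j + 3)*(j + 4)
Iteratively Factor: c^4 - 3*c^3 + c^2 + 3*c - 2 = (c + 1)*(c^3 - 4*c^2 + 5*c - 2) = (c - 1)*(c + 1)*(c^2 - 3*c + 2) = (c - 2)*(c - 1)*(c + 1)*(c - 1)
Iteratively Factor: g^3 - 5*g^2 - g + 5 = (g - 1)*(g^2 - 4*g - 5) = (g - 1)*(g + 1)*(g - 5)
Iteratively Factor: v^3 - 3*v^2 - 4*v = (v)*(v^2 - 3*v - 4) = v*(v - 4)*(v + 1)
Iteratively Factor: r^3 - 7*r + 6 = (r + 3)*(r^2 - 3*r + 2) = (r - 2)*(r + 3)*(r - 1)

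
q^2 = q^2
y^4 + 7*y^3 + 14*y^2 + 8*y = y*(y + 1)*(y + 2)*(y + 4)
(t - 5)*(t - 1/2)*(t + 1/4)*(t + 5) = t^4 - t^3/4 - 201*t^2/8 + 25*t/4 + 25/8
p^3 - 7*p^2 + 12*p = p*(p - 4)*(p - 3)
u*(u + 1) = u^2 + u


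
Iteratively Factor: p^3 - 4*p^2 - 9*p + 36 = (p + 3)*(p^2 - 7*p + 12) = (p - 3)*(p + 3)*(p - 4)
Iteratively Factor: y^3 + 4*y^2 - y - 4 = (y + 1)*(y^2 + 3*y - 4) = (y + 1)*(y + 4)*(y - 1)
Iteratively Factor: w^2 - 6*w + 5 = (w - 1)*(w - 5)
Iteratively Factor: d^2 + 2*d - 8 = (d + 4)*(d - 2)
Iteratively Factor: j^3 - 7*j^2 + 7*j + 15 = (j + 1)*(j^2 - 8*j + 15) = (j - 5)*(j + 1)*(j - 3)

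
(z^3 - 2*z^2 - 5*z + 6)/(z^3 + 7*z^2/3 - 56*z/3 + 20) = 3*(z^3 - 2*z^2 - 5*z + 6)/(3*z^3 + 7*z^2 - 56*z + 60)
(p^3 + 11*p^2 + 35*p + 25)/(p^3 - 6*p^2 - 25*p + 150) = (p^2 + 6*p + 5)/(p^2 - 11*p + 30)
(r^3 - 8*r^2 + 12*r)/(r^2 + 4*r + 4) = r*(r^2 - 8*r + 12)/(r^2 + 4*r + 4)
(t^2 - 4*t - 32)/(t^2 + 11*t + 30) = (t^2 - 4*t - 32)/(t^2 + 11*t + 30)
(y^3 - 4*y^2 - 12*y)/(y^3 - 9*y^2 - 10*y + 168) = y*(y + 2)/(y^2 - 3*y - 28)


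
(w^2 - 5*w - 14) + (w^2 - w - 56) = 2*w^2 - 6*w - 70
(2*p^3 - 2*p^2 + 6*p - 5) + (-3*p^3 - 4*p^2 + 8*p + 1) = -p^3 - 6*p^2 + 14*p - 4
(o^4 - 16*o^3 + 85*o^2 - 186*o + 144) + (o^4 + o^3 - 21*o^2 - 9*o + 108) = 2*o^4 - 15*o^3 + 64*o^2 - 195*o + 252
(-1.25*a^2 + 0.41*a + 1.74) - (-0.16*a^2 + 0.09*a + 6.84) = -1.09*a^2 + 0.32*a - 5.1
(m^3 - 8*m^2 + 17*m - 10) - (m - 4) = m^3 - 8*m^2 + 16*m - 6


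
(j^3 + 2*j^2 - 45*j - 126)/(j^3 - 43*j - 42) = (j + 3)/(j + 1)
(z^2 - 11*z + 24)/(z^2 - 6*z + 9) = (z - 8)/(z - 3)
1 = 1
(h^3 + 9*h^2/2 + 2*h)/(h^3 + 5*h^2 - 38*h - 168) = h*(2*h + 1)/(2*(h^2 + h - 42))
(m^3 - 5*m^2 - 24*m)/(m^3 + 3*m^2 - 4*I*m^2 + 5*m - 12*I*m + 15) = m*(m - 8)/(m^2 - 4*I*m + 5)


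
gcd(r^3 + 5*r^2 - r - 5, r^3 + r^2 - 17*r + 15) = r^2 + 4*r - 5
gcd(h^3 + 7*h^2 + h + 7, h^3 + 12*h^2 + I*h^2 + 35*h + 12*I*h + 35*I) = h^2 + h*(7 + I) + 7*I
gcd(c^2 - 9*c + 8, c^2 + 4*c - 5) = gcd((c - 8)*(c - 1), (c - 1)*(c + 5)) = c - 1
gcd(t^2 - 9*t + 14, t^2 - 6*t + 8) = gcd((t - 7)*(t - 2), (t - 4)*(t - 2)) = t - 2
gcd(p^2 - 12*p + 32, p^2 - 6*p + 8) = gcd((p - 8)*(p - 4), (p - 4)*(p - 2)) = p - 4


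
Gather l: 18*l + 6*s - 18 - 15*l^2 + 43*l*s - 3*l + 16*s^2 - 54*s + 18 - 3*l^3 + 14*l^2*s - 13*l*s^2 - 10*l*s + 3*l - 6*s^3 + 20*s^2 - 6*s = -3*l^3 + l^2*(14*s - 15) + l*(-13*s^2 + 33*s + 18) - 6*s^3 + 36*s^2 - 54*s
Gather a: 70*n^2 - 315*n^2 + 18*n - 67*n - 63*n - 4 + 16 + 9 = -245*n^2 - 112*n + 21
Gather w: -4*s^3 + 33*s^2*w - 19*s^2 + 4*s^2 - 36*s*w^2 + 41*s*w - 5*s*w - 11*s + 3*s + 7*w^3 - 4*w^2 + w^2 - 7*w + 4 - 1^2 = -4*s^3 - 15*s^2 - 8*s + 7*w^3 + w^2*(-36*s - 3) + w*(33*s^2 + 36*s - 7) + 3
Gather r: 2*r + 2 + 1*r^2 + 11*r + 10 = r^2 + 13*r + 12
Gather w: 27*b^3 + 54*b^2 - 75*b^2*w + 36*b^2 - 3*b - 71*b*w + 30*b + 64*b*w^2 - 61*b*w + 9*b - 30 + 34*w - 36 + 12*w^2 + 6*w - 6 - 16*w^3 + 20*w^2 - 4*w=27*b^3 + 90*b^2 + 36*b - 16*w^3 + w^2*(64*b + 32) + w*(-75*b^2 - 132*b + 36) - 72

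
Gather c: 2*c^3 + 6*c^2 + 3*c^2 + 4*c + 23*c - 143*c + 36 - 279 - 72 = 2*c^3 + 9*c^2 - 116*c - 315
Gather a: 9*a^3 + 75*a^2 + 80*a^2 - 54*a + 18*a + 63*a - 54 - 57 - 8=9*a^3 + 155*a^2 + 27*a - 119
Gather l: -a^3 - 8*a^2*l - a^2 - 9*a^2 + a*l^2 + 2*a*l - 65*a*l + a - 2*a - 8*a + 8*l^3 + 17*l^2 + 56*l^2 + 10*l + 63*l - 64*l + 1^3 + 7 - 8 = -a^3 - 10*a^2 - 9*a + 8*l^3 + l^2*(a + 73) + l*(-8*a^2 - 63*a + 9)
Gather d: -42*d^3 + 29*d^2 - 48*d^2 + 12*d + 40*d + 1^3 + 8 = -42*d^3 - 19*d^2 + 52*d + 9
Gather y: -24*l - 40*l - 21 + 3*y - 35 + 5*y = -64*l + 8*y - 56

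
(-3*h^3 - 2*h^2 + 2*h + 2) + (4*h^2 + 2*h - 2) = -3*h^3 + 2*h^2 + 4*h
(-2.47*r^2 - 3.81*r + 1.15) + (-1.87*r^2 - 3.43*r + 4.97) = -4.34*r^2 - 7.24*r + 6.12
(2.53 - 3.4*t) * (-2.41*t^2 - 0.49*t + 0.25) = 8.194*t^3 - 4.4313*t^2 - 2.0897*t + 0.6325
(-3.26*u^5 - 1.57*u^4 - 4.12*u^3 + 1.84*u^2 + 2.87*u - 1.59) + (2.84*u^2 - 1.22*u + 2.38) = -3.26*u^5 - 1.57*u^4 - 4.12*u^3 + 4.68*u^2 + 1.65*u + 0.79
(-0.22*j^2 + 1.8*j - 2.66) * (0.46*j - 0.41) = -0.1012*j^3 + 0.9182*j^2 - 1.9616*j + 1.0906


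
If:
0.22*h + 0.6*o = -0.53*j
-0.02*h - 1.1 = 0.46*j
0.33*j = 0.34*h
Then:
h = -2.23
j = -2.29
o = 2.84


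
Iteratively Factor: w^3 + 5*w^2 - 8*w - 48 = (w + 4)*(w^2 + w - 12) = (w - 3)*(w + 4)*(w + 4)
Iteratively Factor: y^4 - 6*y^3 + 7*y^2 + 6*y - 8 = (y - 4)*(y^3 - 2*y^2 - y + 2) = (y - 4)*(y - 2)*(y^2 - 1) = (y - 4)*(y - 2)*(y + 1)*(y - 1)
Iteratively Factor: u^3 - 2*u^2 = (u)*(u^2 - 2*u) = u^2*(u - 2)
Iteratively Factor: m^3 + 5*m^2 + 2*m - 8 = (m + 4)*(m^2 + m - 2) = (m - 1)*(m + 4)*(m + 2)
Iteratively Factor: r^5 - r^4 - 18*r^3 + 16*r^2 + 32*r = (r - 4)*(r^4 + 3*r^3 - 6*r^2 - 8*r) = (r - 4)*(r + 1)*(r^3 + 2*r^2 - 8*r) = (r - 4)*(r + 1)*(r + 4)*(r^2 - 2*r) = r*(r - 4)*(r + 1)*(r + 4)*(r - 2)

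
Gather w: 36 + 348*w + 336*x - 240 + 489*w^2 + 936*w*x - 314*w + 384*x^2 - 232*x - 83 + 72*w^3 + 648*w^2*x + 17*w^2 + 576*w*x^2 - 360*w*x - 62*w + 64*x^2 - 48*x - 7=72*w^3 + w^2*(648*x + 506) + w*(576*x^2 + 576*x - 28) + 448*x^2 + 56*x - 294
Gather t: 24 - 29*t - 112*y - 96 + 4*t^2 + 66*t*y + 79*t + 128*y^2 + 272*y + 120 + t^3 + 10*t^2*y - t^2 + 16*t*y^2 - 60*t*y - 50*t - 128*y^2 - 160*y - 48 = t^3 + t^2*(10*y + 3) + t*(16*y^2 + 6*y)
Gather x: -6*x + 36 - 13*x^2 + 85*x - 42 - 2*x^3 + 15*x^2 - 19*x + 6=-2*x^3 + 2*x^2 + 60*x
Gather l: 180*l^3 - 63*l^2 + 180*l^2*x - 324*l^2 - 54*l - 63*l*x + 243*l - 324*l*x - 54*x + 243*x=180*l^3 + l^2*(180*x - 387) + l*(189 - 387*x) + 189*x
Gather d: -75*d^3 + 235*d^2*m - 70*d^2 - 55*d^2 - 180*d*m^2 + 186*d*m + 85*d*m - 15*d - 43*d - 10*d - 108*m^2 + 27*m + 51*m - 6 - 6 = -75*d^3 + d^2*(235*m - 125) + d*(-180*m^2 + 271*m - 68) - 108*m^2 + 78*m - 12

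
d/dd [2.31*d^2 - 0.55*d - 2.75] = 4.62*d - 0.55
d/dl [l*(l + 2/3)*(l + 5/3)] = 3*l^2 + 14*l/3 + 10/9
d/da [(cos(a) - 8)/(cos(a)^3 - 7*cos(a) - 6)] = (3*cos(a)/2 - 12*cos(2*a) + cos(3*a)/2 + 50)*sin(a)/(-cos(a)^3 + 7*cos(a) + 6)^2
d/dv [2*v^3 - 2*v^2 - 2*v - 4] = 6*v^2 - 4*v - 2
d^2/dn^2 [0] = 0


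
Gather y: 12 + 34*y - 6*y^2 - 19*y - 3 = -6*y^2 + 15*y + 9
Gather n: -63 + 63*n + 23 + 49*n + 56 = 112*n + 16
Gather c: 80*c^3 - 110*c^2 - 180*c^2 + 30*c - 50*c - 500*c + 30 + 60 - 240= 80*c^3 - 290*c^2 - 520*c - 150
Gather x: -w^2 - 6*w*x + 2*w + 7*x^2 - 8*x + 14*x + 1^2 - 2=-w^2 + 2*w + 7*x^2 + x*(6 - 6*w) - 1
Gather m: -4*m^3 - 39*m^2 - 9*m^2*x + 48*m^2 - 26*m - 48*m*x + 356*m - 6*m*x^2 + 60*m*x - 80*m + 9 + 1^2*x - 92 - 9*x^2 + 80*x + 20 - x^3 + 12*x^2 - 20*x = -4*m^3 + m^2*(9 - 9*x) + m*(-6*x^2 + 12*x + 250) - x^3 + 3*x^2 + 61*x - 63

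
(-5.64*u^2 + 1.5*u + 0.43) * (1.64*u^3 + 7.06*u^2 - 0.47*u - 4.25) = -9.2496*u^5 - 37.3584*u^4 + 13.946*u^3 + 26.3008*u^2 - 6.5771*u - 1.8275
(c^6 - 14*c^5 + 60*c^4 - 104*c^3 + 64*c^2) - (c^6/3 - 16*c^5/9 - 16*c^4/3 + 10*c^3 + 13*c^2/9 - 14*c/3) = 2*c^6/3 - 110*c^5/9 + 196*c^4/3 - 114*c^3 + 563*c^2/9 + 14*c/3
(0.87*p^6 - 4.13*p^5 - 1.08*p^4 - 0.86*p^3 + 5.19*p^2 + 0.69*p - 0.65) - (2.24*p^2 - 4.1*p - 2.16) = 0.87*p^6 - 4.13*p^5 - 1.08*p^4 - 0.86*p^3 + 2.95*p^2 + 4.79*p + 1.51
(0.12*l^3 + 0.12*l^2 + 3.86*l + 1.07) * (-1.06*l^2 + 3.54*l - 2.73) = -0.1272*l^5 + 0.2976*l^4 - 3.9944*l^3 + 12.2026*l^2 - 6.75*l - 2.9211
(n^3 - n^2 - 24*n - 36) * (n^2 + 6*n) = n^5 + 5*n^4 - 30*n^3 - 180*n^2 - 216*n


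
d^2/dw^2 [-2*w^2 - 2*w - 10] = -4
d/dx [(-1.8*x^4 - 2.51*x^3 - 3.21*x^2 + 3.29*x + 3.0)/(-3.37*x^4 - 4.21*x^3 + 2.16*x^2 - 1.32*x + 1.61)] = (-0.880699999999997*x^6 - 29.4114*x^5 + 21.4542*x^4 + 63.1762*x^3 + 22.8975*x^2 - 23.2962*x + 9.2569)/(11.3569*x^8 + 28.3754*x^7 + 3.1657*x^6 - 9.2904*x^5 + 4.9286*x^4 - 19.2586*x^3 + 8.6976*x^2 - 4.2504*x + 2.5921)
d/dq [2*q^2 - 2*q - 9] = 4*q - 2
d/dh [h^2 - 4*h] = 2*h - 4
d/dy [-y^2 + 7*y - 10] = 7 - 2*y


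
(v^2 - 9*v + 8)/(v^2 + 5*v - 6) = (v - 8)/(v + 6)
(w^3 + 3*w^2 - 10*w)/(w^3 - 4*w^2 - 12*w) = (-w^2 - 3*w + 10)/(-w^2 + 4*w + 12)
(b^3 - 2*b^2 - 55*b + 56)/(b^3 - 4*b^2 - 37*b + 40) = (b + 7)/(b + 5)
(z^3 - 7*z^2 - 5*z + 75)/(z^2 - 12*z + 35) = (z^2 - 2*z - 15)/(z - 7)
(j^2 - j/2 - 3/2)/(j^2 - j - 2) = (j - 3/2)/(j - 2)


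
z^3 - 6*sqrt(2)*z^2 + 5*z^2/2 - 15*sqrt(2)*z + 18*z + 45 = (z + 5/2)*(z - 3*sqrt(2))^2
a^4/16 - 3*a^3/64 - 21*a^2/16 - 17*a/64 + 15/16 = (a/4 + 1/4)*(a/4 + 1)*(a - 5)*(a - 3/4)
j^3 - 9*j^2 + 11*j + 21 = (j - 7)*(j - 3)*(j + 1)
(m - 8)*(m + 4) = m^2 - 4*m - 32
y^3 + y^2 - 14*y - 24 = (y - 4)*(y + 2)*(y + 3)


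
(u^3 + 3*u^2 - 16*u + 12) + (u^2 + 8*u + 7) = u^3 + 4*u^2 - 8*u + 19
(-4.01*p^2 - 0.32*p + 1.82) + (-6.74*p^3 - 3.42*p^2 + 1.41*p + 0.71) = -6.74*p^3 - 7.43*p^2 + 1.09*p + 2.53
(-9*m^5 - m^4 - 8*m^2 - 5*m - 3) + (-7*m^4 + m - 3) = -9*m^5 - 8*m^4 - 8*m^2 - 4*m - 6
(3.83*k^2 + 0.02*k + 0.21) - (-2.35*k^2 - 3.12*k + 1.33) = 6.18*k^2 + 3.14*k - 1.12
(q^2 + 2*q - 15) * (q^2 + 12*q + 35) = q^4 + 14*q^3 + 44*q^2 - 110*q - 525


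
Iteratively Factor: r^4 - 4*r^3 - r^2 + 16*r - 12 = (r - 2)*(r^3 - 2*r^2 - 5*r + 6) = (r - 2)*(r - 1)*(r^2 - r - 6) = (r - 2)*(r - 1)*(r + 2)*(r - 3)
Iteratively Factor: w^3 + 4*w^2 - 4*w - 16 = (w + 2)*(w^2 + 2*w - 8) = (w + 2)*(w + 4)*(w - 2)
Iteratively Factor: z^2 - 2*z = (z)*(z - 2)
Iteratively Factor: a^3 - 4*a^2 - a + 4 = (a - 4)*(a^2 - 1) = (a - 4)*(a - 1)*(a + 1)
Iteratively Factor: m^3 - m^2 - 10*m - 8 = (m + 2)*(m^2 - 3*m - 4) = (m - 4)*(m + 2)*(m + 1)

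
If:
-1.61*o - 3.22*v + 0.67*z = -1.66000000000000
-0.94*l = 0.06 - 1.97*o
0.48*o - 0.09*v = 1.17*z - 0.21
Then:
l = 4.74527176272914*z - 0.71691366648417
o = 2.2642413487134*z - 0.311623779946761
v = 0.67133984028394 - 0.924046140195208*z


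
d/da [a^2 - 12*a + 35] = 2*a - 12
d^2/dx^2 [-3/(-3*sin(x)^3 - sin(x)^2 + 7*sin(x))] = 3*(-81*sin(x)^3 - 33*sin(x)^2 + 146*sin(x) + 69 - 169/sin(x) - 42/sin(x)^2 + 98/sin(x)^3)/(3*sin(x)^2 + sin(x) - 7)^3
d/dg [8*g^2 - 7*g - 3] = 16*g - 7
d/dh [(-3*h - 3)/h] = 3/h^2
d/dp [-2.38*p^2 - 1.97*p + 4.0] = -4.76*p - 1.97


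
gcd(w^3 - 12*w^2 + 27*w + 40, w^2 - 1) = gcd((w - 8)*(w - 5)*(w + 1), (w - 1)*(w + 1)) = w + 1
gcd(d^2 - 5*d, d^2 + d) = d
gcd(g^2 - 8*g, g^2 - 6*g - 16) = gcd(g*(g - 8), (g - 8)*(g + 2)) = g - 8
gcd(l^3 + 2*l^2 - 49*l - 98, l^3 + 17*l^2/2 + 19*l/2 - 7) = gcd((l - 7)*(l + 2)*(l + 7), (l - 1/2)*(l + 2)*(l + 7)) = l^2 + 9*l + 14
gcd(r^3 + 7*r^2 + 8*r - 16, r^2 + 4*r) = r + 4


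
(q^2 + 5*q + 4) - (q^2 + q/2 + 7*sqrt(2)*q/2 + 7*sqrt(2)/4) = -7*sqrt(2)*q/2 + 9*q/2 - 7*sqrt(2)/4 + 4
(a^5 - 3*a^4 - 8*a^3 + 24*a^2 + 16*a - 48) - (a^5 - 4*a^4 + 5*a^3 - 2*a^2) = a^4 - 13*a^3 + 26*a^2 + 16*a - 48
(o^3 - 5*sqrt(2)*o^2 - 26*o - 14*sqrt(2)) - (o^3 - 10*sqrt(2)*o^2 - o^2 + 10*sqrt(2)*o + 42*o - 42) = o^2 + 5*sqrt(2)*o^2 - 68*o - 10*sqrt(2)*o - 14*sqrt(2) + 42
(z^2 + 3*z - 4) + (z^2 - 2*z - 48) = 2*z^2 + z - 52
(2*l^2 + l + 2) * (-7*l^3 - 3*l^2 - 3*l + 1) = -14*l^5 - 13*l^4 - 23*l^3 - 7*l^2 - 5*l + 2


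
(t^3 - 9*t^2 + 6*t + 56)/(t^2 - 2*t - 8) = t - 7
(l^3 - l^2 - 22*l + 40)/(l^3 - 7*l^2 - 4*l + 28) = (l^2 + l - 20)/(l^2 - 5*l - 14)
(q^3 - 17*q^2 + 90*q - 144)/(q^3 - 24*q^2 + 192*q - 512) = (q^2 - 9*q + 18)/(q^2 - 16*q + 64)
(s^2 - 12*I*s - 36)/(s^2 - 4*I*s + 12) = (s - 6*I)/(s + 2*I)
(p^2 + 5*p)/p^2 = (p + 5)/p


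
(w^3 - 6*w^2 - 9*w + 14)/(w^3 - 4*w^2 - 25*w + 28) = (w + 2)/(w + 4)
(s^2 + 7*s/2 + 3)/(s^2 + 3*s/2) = (s + 2)/s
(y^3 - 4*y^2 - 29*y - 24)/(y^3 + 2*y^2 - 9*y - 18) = (y^2 - 7*y - 8)/(y^2 - y - 6)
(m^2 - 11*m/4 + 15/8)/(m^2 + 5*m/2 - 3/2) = (8*m^2 - 22*m + 15)/(4*(2*m^2 + 5*m - 3))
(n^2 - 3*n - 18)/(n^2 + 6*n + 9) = (n - 6)/(n + 3)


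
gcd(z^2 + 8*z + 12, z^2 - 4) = z + 2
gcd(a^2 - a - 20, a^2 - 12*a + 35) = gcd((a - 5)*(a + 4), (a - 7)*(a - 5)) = a - 5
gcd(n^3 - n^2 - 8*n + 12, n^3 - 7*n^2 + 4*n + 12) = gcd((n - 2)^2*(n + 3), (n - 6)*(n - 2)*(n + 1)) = n - 2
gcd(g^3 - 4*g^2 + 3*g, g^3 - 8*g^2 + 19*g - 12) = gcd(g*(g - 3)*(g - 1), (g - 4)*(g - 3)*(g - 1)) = g^2 - 4*g + 3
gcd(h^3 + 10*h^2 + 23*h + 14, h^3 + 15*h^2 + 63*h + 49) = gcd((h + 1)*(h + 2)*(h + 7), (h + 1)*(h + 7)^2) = h^2 + 8*h + 7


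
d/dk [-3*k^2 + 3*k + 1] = 3 - 6*k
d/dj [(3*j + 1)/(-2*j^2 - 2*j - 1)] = (6*j^2 + 4*j - 1)/(4*j^4 + 8*j^3 + 8*j^2 + 4*j + 1)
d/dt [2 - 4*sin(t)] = -4*cos(t)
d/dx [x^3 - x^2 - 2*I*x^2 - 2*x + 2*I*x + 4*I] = 3*x^2 - 2*x - 4*I*x - 2 + 2*I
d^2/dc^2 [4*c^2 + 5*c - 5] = 8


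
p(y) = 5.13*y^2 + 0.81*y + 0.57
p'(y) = 10.26*y + 0.81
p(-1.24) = 7.45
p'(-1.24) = -11.91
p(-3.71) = 68.17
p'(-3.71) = -37.25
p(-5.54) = 153.53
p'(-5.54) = -56.03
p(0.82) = 4.68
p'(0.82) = 9.22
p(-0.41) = 1.10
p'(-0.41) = -3.40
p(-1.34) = 8.70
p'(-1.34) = -12.94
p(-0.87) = 3.75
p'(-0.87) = -8.12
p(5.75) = 174.84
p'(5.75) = 59.80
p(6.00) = 190.11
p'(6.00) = 62.37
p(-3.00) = 44.31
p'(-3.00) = -29.97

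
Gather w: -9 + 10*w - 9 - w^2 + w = -w^2 + 11*w - 18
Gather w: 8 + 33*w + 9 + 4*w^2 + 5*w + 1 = 4*w^2 + 38*w + 18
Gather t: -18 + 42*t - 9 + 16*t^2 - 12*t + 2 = 16*t^2 + 30*t - 25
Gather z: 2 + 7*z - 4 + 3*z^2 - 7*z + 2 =3*z^2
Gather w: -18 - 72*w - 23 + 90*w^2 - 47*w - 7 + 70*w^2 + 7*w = 160*w^2 - 112*w - 48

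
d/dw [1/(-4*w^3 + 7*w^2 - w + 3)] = (12*w^2 - 14*w + 1)/(4*w^3 - 7*w^2 + w - 3)^2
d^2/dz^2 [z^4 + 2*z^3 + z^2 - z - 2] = 12*z^2 + 12*z + 2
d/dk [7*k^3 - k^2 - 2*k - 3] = 21*k^2 - 2*k - 2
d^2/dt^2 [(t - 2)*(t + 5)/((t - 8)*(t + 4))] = 2*(7*t^3 + 66*t^2 + 408*t + 160)/(t^6 - 12*t^5 - 48*t^4 + 704*t^3 + 1536*t^2 - 12288*t - 32768)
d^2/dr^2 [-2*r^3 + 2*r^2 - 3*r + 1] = 4 - 12*r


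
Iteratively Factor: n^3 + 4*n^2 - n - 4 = (n + 4)*(n^2 - 1) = (n + 1)*(n + 4)*(n - 1)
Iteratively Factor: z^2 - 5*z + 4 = (z - 4)*(z - 1)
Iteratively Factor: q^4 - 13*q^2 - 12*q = (q + 3)*(q^3 - 3*q^2 - 4*q) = (q - 4)*(q + 3)*(q^2 + q) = q*(q - 4)*(q + 3)*(q + 1)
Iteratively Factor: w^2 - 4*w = (w - 4)*(w)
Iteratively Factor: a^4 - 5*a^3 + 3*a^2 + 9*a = (a - 3)*(a^3 - 2*a^2 - 3*a) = (a - 3)^2*(a^2 + a) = a*(a - 3)^2*(a + 1)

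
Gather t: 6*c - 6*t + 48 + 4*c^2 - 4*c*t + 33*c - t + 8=4*c^2 + 39*c + t*(-4*c - 7) + 56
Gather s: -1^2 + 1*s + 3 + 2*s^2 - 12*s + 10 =2*s^2 - 11*s + 12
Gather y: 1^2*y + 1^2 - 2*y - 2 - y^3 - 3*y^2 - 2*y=-y^3 - 3*y^2 - 3*y - 1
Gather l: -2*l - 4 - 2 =-2*l - 6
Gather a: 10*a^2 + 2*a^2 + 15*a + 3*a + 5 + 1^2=12*a^2 + 18*a + 6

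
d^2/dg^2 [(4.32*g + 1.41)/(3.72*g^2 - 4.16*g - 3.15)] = ((25.452 - 96.4224*g)*(-3.72*g^2 + 4.16*g + 3.15) - (4.32*g + 1.41)*(7.44*g - 4.16)*(14.88*g - 8.32))/(-3.72*g^2 + 4.16*g + 3.15)^3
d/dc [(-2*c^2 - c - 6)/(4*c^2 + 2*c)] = 3*(4*c + 1)/(c^2*(4*c^2 + 4*c + 1))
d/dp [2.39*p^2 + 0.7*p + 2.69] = 4.78*p + 0.7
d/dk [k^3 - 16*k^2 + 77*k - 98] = 3*k^2 - 32*k + 77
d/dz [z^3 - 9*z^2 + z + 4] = 3*z^2 - 18*z + 1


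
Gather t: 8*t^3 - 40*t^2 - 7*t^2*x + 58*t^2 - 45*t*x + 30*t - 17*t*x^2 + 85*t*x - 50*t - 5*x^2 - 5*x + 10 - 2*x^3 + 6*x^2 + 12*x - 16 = 8*t^3 + t^2*(18 - 7*x) + t*(-17*x^2 + 40*x - 20) - 2*x^3 + x^2 + 7*x - 6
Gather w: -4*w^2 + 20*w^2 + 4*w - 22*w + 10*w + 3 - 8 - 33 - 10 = 16*w^2 - 8*w - 48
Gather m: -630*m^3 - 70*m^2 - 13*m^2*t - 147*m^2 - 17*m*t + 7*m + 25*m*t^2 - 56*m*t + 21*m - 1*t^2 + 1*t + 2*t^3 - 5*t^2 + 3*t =-630*m^3 + m^2*(-13*t - 217) + m*(25*t^2 - 73*t + 28) + 2*t^3 - 6*t^2 + 4*t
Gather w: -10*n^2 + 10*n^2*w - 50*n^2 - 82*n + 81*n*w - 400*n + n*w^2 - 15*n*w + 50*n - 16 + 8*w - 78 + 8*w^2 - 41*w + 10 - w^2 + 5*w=-60*n^2 - 432*n + w^2*(n + 7) + w*(10*n^2 + 66*n - 28) - 84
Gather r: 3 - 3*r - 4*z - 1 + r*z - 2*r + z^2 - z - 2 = r*(z - 5) + z^2 - 5*z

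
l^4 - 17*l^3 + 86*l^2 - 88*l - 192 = (l - 8)*(l - 6)*(l - 4)*(l + 1)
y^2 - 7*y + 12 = (y - 4)*(y - 3)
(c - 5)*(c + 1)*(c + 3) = c^3 - c^2 - 17*c - 15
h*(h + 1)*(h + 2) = h^3 + 3*h^2 + 2*h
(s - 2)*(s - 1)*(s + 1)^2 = s^4 - s^3 - 3*s^2 + s + 2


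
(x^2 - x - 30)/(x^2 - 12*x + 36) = (x + 5)/(x - 6)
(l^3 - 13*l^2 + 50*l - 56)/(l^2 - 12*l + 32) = (l^2 - 9*l + 14)/(l - 8)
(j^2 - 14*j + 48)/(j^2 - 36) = (j - 8)/(j + 6)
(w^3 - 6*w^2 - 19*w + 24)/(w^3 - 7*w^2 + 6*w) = (w^2 - 5*w - 24)/(w*(w - 6))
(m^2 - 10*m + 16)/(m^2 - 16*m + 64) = (m - 2)/(m - 8)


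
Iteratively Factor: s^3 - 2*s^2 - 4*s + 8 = (s - 2)*(s^2 - 4) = (s - 2)^2*(s + 2)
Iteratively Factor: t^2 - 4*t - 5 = (t + 1)*(t - 5)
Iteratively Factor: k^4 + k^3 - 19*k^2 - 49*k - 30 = (k + 2)*(k^3 - k^2 - 17*k - 15) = (k - 5)*(k + 2)*(k^2 + 4*k + 3) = (k - 5)*(k + 1)*(k + 2)*(k + 3)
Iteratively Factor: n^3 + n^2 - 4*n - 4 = (n + 2)*(n^2 - n - 2) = (n + 1)*(n + 2)*(n - 2)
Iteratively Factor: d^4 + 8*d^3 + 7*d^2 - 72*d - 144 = (d - 3)*(d^3 + 11*d^2 + 40*d + 48) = (d - 3)*(d + 4)*(d^2 + 7*d + 12) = (d - 3)*(d + 4)^2*(d + 3)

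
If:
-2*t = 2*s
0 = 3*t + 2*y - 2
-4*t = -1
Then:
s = -1/4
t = 1/4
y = 5/8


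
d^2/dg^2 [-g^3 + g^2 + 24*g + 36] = 2 - 6*g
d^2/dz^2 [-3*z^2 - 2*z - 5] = -6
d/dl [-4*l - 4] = -4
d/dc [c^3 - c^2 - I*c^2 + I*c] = 3*c^2 - 2*c - 2*I*c + I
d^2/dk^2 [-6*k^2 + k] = -12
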